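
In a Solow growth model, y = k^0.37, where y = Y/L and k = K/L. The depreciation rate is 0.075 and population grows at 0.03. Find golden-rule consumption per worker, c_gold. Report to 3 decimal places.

Break-even investment rate: n + δ = 0.03 + 0.075 = 0.105.
Setting f'(k) = n+δ gives 0.37·k^(0.37−1) = 0.105, hence k_gold = (0.37/0.105)^(1/0.63) ≈ 7.3837.
y_gold = 7.3837^0.37 ≈ 2.0954.
c_gold = y_gold − (n+δ)·k_gold = 2.0954 − 0.105·7.3837 ≈ 1.3201.

c_gold ≈ 1.320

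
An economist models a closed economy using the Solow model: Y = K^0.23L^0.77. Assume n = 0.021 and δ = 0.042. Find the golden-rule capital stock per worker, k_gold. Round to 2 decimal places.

n + δ = 0.021 + 0.042 = 0.063.
At the golden rule the marginal product of capital equals n+δ: 0.23·k^(0.23−1) = 0.063. Solving, k_gold = (0.23/0.063)^(1/0.77) ≈ 5.3749.

k_gold ≈ 5.37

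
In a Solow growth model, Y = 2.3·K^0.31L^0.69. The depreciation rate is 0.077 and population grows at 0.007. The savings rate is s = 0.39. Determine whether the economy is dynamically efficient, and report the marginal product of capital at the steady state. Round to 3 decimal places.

n + δ = 0.007 + 0.077 = 0.084.
Steady-state k*: s·A·k^0.31 = 0.084·k gives k* = (0.39·2.3/0.084)^(1/0.69) ≈ 30.9456.
MPK = 0.31·2.3·30.9456^(-0.69) ≈ 0.0668.
MPK < n+δ = 0.084, so the economy is dynamically inefficient (over-saving).

dynamically inefficient; MPK ≈ 0.067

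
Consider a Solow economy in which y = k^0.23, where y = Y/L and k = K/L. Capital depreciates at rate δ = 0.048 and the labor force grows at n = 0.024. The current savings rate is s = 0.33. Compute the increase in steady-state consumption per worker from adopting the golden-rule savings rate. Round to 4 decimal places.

Capital per worker breaks even when investment replaces (n + δ)·k; here n + δ = 0.072.
Current steady state (s = 0.33): k* = (0.33/0.072)^(1/0.77) ≈ 7.2223, y* = 7.2223^0.23 ≈ 1.5758, c* = (1−0.33)·1.5758 ≈ 1.0558.
Maximizing c = f(k) − (n+δ)·k gives f'(k) = n+δ, i.e. 0.23·k^(0.23−1) = 0.072, so k_gold = (0.23/0.072)^(1/0.77) ≈ 4.5192.
y_gold = 4.5192^0.23 ≈ 1.4147, c_gold = y_gold − 0.072·k_gold ≈ 1.0893.
Gain: Δc = 1.0893 − 1.0558 ≈ 0.0335.

Δc ≈ 0.0335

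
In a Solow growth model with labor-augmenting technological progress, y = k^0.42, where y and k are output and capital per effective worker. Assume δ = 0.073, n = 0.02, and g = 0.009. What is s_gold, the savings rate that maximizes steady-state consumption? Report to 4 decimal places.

s_gold = 0.4200

Capital per effective worker breaks even when investment replaces (n + g + δ)·k; here n + g + δ = 0.102.
At the golden rule MPK = n+g+δ, and in any Cobb-Douglas steady state s = (n+g+δ)·k/y = MPK·k/y = capital's share 0.42.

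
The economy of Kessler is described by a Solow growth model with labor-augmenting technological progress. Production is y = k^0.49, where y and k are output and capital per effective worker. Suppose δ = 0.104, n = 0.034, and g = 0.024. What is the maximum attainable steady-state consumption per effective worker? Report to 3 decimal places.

n + g + δ = 0.034 + 0.024 + 0.104 = 0.162.
Golden rule sets MPK = n+g+δ: 0.49·k^(0.49−1) = 0.162, so k_gold = (0.49/0.162)^(1/0.51) ≈ 8.7602.
y_gold = 8.7602^0.49 ≈ 2.8962.
c_gold = y_gold − (n+g+δ)·k_gold = 2.8962 − 0.162·8.7602 ≈ 1.4771.

c_gold ≈ 1.477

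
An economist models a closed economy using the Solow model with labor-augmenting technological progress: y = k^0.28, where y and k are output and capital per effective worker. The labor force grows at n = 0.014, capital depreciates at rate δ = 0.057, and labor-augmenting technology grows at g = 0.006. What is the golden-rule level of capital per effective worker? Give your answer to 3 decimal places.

Capital per effective worker breaks even when investment replaces (n + g + δ)·k; here n + g + δ = 0.077.
At the golden rule the marginal product of capital equals n+g+δ: 0.28·k^(0.28−1) = 0.077. Solving, k_gold = (0.28/0.077)^(1/0.72) ≈ 6.0076.

k_gold ≈ 6.008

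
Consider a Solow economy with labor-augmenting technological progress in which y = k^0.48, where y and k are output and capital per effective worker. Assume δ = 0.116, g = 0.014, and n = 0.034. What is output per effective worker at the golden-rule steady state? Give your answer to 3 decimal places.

Break-even investment rate: n + g + δ = 0.034 + 0.014 + 0.116 = 0.164.
Setting f'(k) = n+g+δ gives 0.48·k^(0.48−1) = 0.164, hence k_gold = (0.48/0.164)^(1/0.52) ≈ 7.8871.
Output: y_gold = k_gold^0.48 = 7.8871^0.48 ≈ 2.6948.

y_gold ≈ 2.695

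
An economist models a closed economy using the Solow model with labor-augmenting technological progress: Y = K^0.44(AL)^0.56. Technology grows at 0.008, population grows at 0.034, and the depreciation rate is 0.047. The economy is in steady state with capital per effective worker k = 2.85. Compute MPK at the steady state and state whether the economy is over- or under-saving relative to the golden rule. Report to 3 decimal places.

under-saving; MPK ≈ 0.245

n + g + δ = 0.034 + 0.008 + 0.047 = 0.089.
MPK = 0.44·k^(0.44−1) = 0.44·2.85^(-0.56) ≈ 0.2448.
MPK > 0.089, so the economy is dynamically efficient (under-saving).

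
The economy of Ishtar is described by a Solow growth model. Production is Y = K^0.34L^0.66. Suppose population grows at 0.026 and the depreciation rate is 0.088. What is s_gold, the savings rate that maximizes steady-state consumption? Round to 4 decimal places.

s_gold = 0.3400

Capital per worker breaks even when investment replaces (n + δ)·k; here n + δ = 0.114.
At the golden rule MPK = n+δ, and in any Cobb-Douglas steady state s = (n+δ)·k/y = MPK·k/y = capital's share 0.34.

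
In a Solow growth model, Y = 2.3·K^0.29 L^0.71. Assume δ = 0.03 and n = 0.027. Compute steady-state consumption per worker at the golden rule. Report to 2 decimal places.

Capital per worker breaks even when investment replaces (n + δ)·k; here n + δ = 0.057.
Setting f'(k) = n+δ gives 0.29·2.3·k^(0.29−1) = 0.057, hence k_gold = (0.29·2.3/0.057)^(1/0.71) ≈ 31.9579.
y_gold = 2.3·31.9579^0.29 ≈ 6.2814.
c_gold = y_gold − (n+δ)·k_gold = 6.2814 − 0.057·31.9579 ≈ 4.4598.

c_gold ≈ 4.46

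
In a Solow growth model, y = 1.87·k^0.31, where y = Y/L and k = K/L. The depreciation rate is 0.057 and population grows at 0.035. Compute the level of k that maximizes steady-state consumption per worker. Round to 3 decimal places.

The effective depreciation rate is n + δ = 0.035 + 0.057 = 0.092.
Maximizing c = f(k) − (n+δ)·k gives f'(k) = n+δ, i.e. 0.31·1.87·k^(0.31−1) = 0.092, so k_gold = (0.31·1.87/0.092)^(1/0.69) ≈ 14.4070.

k_gold ≈ 14.407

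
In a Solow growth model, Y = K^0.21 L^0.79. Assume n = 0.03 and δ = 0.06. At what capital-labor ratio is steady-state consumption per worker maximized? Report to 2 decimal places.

n + δ = 0.03 + 0.06 = 0.09.
Setting f'(k) = n+δ gives 0.21·k^(0.21−1) = 0.09, hence k_gold = (0.21/0.09)^(1/0.79) ≈ 2.9228.

k_gold ≈ 2.92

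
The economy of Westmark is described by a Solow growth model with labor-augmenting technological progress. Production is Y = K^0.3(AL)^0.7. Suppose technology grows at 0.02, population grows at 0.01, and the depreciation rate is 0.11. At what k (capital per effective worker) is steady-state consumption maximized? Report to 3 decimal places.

Capital per effective worker breaks even when investment replaces (n + g + δ)·k; here n + g + δ = 0.14.
Maximizing c = f(k) − (n+g+δ)·k gives f'(k) = n+g+δ, i.e. 0.3·k^(0.3−1) = 0.14, so k_gold = (0.3/0.14)^(1/0.7) ≈ 2.9706.

k_gold ≈ 2.971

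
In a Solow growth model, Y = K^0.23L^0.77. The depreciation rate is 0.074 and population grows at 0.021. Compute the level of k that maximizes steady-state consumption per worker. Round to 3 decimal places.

Capital per worker breaks even when investment replaces (n + δ)·k; here n + δ = 0.095.
Golden rule sets MPK = n+δ: 0.23·k^(0.23−1) = 0.095, so k_gold = (0.23/0.095)^(1/0.77) ≈ 3.1529.

k_gold ≈ 3.153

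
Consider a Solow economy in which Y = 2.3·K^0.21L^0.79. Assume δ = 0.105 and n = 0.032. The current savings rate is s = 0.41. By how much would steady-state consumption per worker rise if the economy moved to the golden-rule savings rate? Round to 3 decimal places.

Δc ≈ 0.274

n + δ = 0.032 + 0.105 = 0.137.
Current steady state (s = 0.41): k* = (0.41·2.3/0.137)^(1/0.79) ≈ 11.4946, y* = 2.3·11.4946^0.21 ≈ 3.8409, c* = (1−0.41)·3.8409 ≈ 2.2661.
Golden rule sets MPK = n+δ: 0.21·2.3·k^(0.21−1) = 0.137, so k_gold = (0.21·2.3/0.137)^(1/0.79) ≈ 4.9282.
y_gold = 2.3·4.9282^0.21 ≈ 3.2151, c_gold = y_gold − 0.137·k_gold ≈ 2.5399.
Gain: Δc = 2.5399 − 2.2661 ≈ 0.2738.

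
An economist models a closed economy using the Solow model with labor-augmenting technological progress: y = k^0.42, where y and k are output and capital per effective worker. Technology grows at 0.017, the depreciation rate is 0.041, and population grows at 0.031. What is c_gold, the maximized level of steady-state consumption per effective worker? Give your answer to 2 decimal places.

c_gold ≈ 1.78

Capital per effective worker breaks even when investment replaces (n + g + δ)·k; here n + g + δ = 0.089.
Setting f'(k) = n+g+δ gives 0.42·k^(0.42−1) = 0.089, hence k_gold = (0.42/0.089)^(1/0.58) ≈ 14.5153.
y_gold = 14.5153^0.42 ≈ 3.0759.
c_gold = y_gold − (n+g+δ)·k_gold = 3.0759 − 0.089·14.5153 ≈ 1.7840.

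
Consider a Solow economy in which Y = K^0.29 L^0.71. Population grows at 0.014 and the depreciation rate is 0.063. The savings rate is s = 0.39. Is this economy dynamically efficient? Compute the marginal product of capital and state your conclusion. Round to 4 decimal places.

n + δ = 0.014 + 0.063 = 0.077.
Steady-state k*: s·k^0.29 = 0.077·k gives k* = (0.39/0.077)^(1/0.71) ≈ 9.8256.
MPK = 0.29·9.8256^(-0.71) ≈ 0.0573.
MPK < n+δ = 0.077, so the economy is dynamically inefficient (over-saving).

dynamically inefficient; MPK ≈ 0.0573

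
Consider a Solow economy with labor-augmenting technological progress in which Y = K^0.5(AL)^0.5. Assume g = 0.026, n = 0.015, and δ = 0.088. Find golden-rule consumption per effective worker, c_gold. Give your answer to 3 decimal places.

c_gold ≈ 1.938

The effective depreciation rate is n + g + δ = 0.015 + 0.026 + 0.088 = 0.129.
Golden rule sets MPK = n+g+δ: 0.5·k^(0.5−1) = 0.129, so k_gold = (0.5/0.129)^(1/0.5) ≈ 15.0231.
y_gold = 15.0231^0.5 ≈ 3.8760.
c_gold = y_gold − (n+g+δ)·k_gold = 3.8760 − 0.129·15.0231 ≈ 1.9380.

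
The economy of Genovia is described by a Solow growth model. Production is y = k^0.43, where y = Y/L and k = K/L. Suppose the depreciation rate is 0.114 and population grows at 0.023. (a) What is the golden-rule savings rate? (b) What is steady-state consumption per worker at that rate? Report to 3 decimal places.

Capital per worker breaks even when investment replaces (n + δ)·k; here n + δ = 0.137.
For Cobb-Douglas, s_gold equals capital's share: s_gold = 0.43.
Maximizing c = f(k) − (n+δ)·k gives f'(k) = n+δ, i.e. 0.43·k^(0.43−1) = 0.137, so k_gold = (0.43/0.137)^(1/0.57) ≈ 7.4385.
y_gold = 7.4385^0.43 ≈ 2.3700; c_gold = (1−0.43)·y_gold ≈ 1.3509.

(a) s_gold = 0.430; (b) c_gold ≈ 1.351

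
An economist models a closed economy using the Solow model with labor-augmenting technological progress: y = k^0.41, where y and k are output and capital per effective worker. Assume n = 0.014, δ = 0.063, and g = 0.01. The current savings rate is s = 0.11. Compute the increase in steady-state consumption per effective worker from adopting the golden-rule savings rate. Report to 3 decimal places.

Δc ≈ 0.685

Break-even investment rate: n + g + δ = 0.014 + 0.01 + 0.063 = 0.087.
Current steady state (s = 0.11): k* = (0.11/0.087)^(1/0.59) ≈ 1.4882, y* = 1.4882^0.41 ≈ 1.1770, c* = (1−0.11)·1.1770 ≈ 1.0476.
Maximizing c = f(k) − (n+g+δ)·k gives f'(k) = n+g+δ, i.e. 0.41·k^(0.41−1) = 0.087, so k_gold = (0.41/0.087)^(1/0.59) ≈ 13.8397.
y_gold = 13.8397^0.41 ≈ 2.9367, c_gold = y_gold − 0.087·k_gold ≈ 1.7327.
Gain: Δc = 1.7327 − 1.0476 ≈ 0.6851.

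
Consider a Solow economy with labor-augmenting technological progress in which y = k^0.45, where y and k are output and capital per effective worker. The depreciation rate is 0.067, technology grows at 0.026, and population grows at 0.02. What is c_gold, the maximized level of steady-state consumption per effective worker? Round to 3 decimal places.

n + g + δ = 0.02 + 0.026 + 0.067 = 0.113.
At the golden rule the marginal product of capital equals n+g+δ: 0.45·k^(0.45−1) = 0.113. Solving, k_gold = (0.45/0.113)^(1/0.55) ≈ 12.3354.
y_gold = 12.3354^0.45 ≈ 3.0976.
c_gold = y_gold − (n+g+δ)·k_gold = 3.0976 − 0.113·12.3354 ≈ 1.7037.

c_gold ≈ 1.704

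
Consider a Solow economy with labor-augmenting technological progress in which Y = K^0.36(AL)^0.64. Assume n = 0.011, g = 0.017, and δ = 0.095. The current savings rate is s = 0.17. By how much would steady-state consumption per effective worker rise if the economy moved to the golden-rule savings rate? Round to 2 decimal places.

Δc ≈ 0.18

Break-even investment rate: n + g + δ = 0.011 + 0.017 + 0.095 = 0.123.
Current steady state (s = 0.17): k* = (0.17/0.123)^(1/0.64) ≈ 1.6581, y* = 1.6581^0.36 ≈ 1.1997, c* = (1−0.17)·1.1997 ≈ 0.9957.
At the golden rule the marginal product of capital equals n+g+δ: 0.36·k^(0.36−1) = 0.123. Solving, k_gold = (0.36/0.123)^(1/0.64) ≈ 5.3548.
y_gold = 5.3548^0.36 ≈ 1.8296, c_gold = y_gold − 0.123·k_gold ≈ 1.1709.
Gain: Δc = 1.1709 − 0.9957 ≈ 0.1752.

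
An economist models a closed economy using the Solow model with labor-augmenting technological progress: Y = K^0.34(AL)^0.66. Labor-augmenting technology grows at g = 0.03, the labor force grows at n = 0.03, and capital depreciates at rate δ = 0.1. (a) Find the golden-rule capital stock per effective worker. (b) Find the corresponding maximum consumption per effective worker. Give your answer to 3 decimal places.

Capital per effective worker breaks even when investment replaces (n + g + δ)·k; here n + g + δ = 0.16.
At the golden rule the marginal product of capital equals n+g+δ: 0.34·k^(0.34−1) = 0.16. Solving, k_gold = (0.34/0.16)^(1/0.66) ≈ 3.1333.
y_gold = 3.1333^0.34 ≈ 1.4745; c_gold = y_gold − 0.16·k_gold ≈ 0.9732.

(a) k_gold ≈ 3.133; (b) c_gold ≈ 0.973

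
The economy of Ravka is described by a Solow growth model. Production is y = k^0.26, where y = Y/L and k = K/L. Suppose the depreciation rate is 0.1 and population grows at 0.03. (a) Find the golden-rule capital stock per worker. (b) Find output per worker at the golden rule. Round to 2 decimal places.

(a) k_gold ≈ 2.55; (b) y_gold ≈ 1.28

n + δ = 0.03 + 0.1 = 0.13.
Maximizing c = f(k) − (n+δ)·k gives f'(k) = n+δ, i.e. 0.26·k^(0.26−1) = 0.13, so k_gold = (0.26/0.13)^(1/0.74) ≈ 2.5515.
y_gold = 2.5515^0.26 ≈ 1.2758.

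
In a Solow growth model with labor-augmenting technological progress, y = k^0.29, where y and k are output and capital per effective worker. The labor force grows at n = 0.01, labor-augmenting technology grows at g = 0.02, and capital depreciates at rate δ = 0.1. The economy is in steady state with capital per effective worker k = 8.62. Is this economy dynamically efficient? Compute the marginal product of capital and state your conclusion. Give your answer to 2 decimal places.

n + g + δ = 0.01 + 0.02 + 0.1 = 0.13.
MPK = 0.29·k^(0.29−1) = 0.29·8.62^(-0.71) ≈ 0.0628.
MPK < 0.13, so the economy is dynamically inefficient (over-saving).

dynamically inefficient; MPK ≈ 0.06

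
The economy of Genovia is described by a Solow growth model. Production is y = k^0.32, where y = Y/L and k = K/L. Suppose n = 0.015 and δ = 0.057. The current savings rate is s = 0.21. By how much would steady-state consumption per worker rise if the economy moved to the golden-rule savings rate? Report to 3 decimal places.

Break-even investment rate: n + δ = 0.015 + 0.057 = 0.072.
Current steady state (s = 0.21): k* = (0.21/0.072)^(1/0.68) ≈ 4.8268, y* = 4.8268^0.32 ≈ 1.6549, c* = (1−0.21)·1.6549 ≈ 1.3074.
Golden rule sets MPK = n+δ: 0.32·k^(0.32−1) = 0.072, so k_gold = (0.32/0.072)^(1/0.68) ≈ 8.9675.
y_gold = 8.9675^0.32 ≈ 2.0177, c_gold = y_gold − 0.072·k_gold ≈ 1.3720.
Gain: Δc = 1.3720 − 1.3074 ≈ 0.0647.

Δc ≈ 0.065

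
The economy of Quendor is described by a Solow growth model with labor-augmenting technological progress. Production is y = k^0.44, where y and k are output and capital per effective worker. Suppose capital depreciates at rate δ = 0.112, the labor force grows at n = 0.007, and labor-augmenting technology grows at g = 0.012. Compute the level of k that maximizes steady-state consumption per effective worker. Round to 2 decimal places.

Capital per effective worker breaks even when investment replaces (n + g + δ)·k; here n + g + δ = 0.131.
Golden rule sets MPK = n+g+δ: 0.44·k^(0.44−1) = 0.131, so k_gold = (0.44/0.131)^(1/0.56) ≈ 8.7018.

k_gold ≈ 8.70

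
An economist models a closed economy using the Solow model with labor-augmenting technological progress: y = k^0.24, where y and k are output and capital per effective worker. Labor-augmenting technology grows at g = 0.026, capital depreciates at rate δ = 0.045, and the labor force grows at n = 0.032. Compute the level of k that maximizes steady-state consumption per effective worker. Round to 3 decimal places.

k_gold ≈ 3.044

Capital per effective worker breaks even when investment replaces (n + g + δ)·k; here n + g + δ = 0.103.
At the golden rule the marginal product of capital equals n+g+δ: 0.24·k^(0.24−1) = 0.103. Solving, k_gold = (0.24/0.103)^(1/0.76) ≈ 3.0436.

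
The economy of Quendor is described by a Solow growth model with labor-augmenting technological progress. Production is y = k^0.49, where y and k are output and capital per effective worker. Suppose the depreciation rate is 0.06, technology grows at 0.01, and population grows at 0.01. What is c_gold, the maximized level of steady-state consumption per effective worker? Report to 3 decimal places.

c_gold ≈ 2.909

Break-even investment rate: n + g + δ = 0.01 + 0.01 + 0.06 = 0.08.
Maximizing c = f(k) − (n+g+δ)·k gives f'(k) = n+g+δ, i.e. 0.49·k^(0.49−1) = 0.08, so k_gold = (0.49/0.08)^(1/0.51) ≈ 34.9418.
y_gold = 34.9418^0.49 ≈ 5.7048.
c_gold = y_gold − (n+g+δ)·k_gold = 5.7048 − 0.08·34.9418 ≈ 2.9094.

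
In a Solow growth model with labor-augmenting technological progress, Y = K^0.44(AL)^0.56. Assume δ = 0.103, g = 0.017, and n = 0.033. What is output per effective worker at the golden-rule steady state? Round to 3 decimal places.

y_gold ≈ 2.293

Capital per effective worker breaks even when investment replaces (n + g + δ)·k; here n + g + δ = 0.153.
Golden rule sets MPK = n+g+δ: 0.44·k^(0.44−1) = 0.153, so k_gold = (0.44/0.153)^(1/0.56) ≈ 6.5950.
Output: y_gold = k_gold^0.44 = 6.5950^0.44 ≈ 2.2933.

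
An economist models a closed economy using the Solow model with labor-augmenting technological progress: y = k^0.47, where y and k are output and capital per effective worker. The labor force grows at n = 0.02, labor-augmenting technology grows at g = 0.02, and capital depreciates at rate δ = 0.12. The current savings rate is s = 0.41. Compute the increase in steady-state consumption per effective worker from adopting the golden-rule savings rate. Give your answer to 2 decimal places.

Break-even investment rate: n + g + δ = 0.02 + 0.02 + 0.12 = 0.16.
Current steady state (s = 0.41): k* = (0.41/0.16)^(1/0.53) ≈ 5.9029, y* = 5.9029^0.47 ≈ 2.3036, c* = (1−0.41)·2.3036 ≈ 1.3591.
Maximizing c = f(k) − (n+g+δ)·k gives f'(k) = n+g+δ, i.e. 0.47·k^(0.47−1) = 0.16, so k_gold = (0.47/0.16)^(1/0.53) ≈ 7.6380.
y_gold = 7.6380^0.47 ≈ 2.6002, c_gold = y_gold − 0.16·k_gold ≈ 1.3781.
Gain: Δc = 1.3781 − 1.3591 ≈ 0.0190.

Δc ≈ 0.02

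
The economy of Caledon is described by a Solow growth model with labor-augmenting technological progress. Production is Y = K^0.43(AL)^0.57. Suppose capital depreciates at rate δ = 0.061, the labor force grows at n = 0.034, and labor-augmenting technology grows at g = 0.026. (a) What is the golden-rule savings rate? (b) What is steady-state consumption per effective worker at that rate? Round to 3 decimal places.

(a) s_gold = 0.430; (b) c_gold ≈ 1.484

Capital per effective worker breaks even when investment replaces (n + g + δ)·k; here n + g + δ = 0.121.
For Cobb-Douglas, s_gold equals capital's share: s_gold = 0.43.
At the golden rule the marginal product of capital equals n+g+δ: 0.43·k^(0.43−1) = 0.121. Solving, k_gold = (0.43/0.121)^(1/0.57) ≈ 9.2493.
y_gold = 9.2493^0.43 ≈ 2.6027; c_gold = (1−0.43)·y_gold ≈ 1.4836.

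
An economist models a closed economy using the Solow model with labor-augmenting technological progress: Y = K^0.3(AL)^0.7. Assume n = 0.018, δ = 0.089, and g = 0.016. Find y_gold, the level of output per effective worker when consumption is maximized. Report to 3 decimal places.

y_gold ≈ 1.465

n + g + δ = 0.018 + 0.016 + 0.089 = 0.123.
Maximizing c = f(k) − (n+g+δ)·k gives f'(k) = n+g+δ, i.e. 0.3·k^(0.3−1) = 0.123, so k_gold = (0.3/0.123)^(1/0.7) ≈ 3.5741.
Output: y_gold = k_gold^0.3 = 3.5741^0.3 ≈ 1.4654.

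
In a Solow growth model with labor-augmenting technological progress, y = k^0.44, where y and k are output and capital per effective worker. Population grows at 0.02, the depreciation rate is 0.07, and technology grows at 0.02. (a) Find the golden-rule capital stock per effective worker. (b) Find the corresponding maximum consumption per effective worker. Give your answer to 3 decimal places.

Break-even investment rate: n + g + δ = 0.02 + 0.02 + 0.07 = 0.11.
Maximizing c = f(k) − (n+g+δ)·k gives f'(k) = n+g+δ, i.e. 0.44·k^(0.44−1) = 0.11, so k_gold = (0.44/0.11)^(1/0.56) ≈ 11.8880.
y_gold = 11.8880^0.44 ≈ 2.9720; c_gold = y_gold − 0.11·k_gold ≈ 1.6643.

(a) k_gold ≈ 11.888; (b) c_gold ≈ 1.664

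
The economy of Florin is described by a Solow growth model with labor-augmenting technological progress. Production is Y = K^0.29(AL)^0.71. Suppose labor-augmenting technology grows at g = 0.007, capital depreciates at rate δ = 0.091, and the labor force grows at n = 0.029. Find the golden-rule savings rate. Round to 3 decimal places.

n + g + δ = 0.029 + 0.007 + 0.091 = 0.127.
At the golden rule MPK = n+g+δ, and in any Cobb-Douglas steady state s = (n+g+δ)·k/y = MPK·k/y = capital's share 0.29.

s_gold = 0.290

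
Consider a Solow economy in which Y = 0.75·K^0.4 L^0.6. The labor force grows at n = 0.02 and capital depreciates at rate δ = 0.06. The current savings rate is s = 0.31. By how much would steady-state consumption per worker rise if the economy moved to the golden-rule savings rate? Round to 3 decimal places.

Δc ≈ 0.032

The effective depreciation rate is n + δ = 0.02 + 0.06 = 0.08.
Current steady state (s = 0.31): k* = (0.31·0.75/0.08)^(1/0.6) ≈ 5.9186, y* = 0.75·5.9186^0.4 ≈ 1.5274, c* = (1−0.31)·1.5274 ≈ 1.0539.
Setting f'(k) = n+δ gives 0.4·0.75·k^(0.4−1) = 0.08, hence k_gold = (0.4·0.75/0.08)^(1/0.6) ≈ 9.0515.
y_gold = 0.75·9.0515^0.4 ≈ 1.8103, c_gold = y_gold − 0.08·k_gold ≈ 1.0862.
Gain: Δc = 1.0862 − 1.0539 ≈ 0.0323.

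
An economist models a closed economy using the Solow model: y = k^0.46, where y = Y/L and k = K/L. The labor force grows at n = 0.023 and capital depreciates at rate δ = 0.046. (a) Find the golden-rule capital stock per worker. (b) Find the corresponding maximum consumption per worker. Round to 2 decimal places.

(a) k_gold ≈ 33.55; (b) c_gold ≈ 2.72

n + δ = 0.023 + 0.046 = 0.069.
Maximizing c = f(k) − (n+δ)·k gives f'(k) = n+δ, i.e. 0.46·k^(0.46−1) = 0.069, so k_gold = (0.46/0.069)^(1/0.54) ≈ 33.5550.
y_gold = 33.5550^0.46 ≈ 5.0332; c_gold = y_gold − 0.069·k_gold ≈ 2.7180.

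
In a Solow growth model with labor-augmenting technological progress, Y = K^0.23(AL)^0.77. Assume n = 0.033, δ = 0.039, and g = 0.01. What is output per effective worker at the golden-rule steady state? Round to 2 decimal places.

n + g + δ = 0.033 + 0.01 + 0.039 = 0.082.
Maximizing c = f(k) − (n+g+δ)·k gives f'(k) = n+g+δ, i.e. 0.23·k^(0.23−1) = 0.082, so k_gold = (0.23/0.082)^(1/0.77) ≈ 3.8169.
Output: y_gold = k_gold^0.23 = 3.8169^0.23 ≈ 1.3608.

y_gold ≈ 1.36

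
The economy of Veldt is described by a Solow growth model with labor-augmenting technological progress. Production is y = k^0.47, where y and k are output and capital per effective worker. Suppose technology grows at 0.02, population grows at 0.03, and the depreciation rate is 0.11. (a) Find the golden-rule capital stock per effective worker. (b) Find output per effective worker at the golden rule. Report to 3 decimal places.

(a) k_gold ≈ 7.638; (b) y_gold ≈ 2.600

Capital per effective worker breaks even when investment replaces (n + g + δ)·k; here n + g + δ = 0.16.
At the golden rule the marginal product of capital equals n+g+δ: 0.47·k^(0.47−1) = 0.16. Solving, k_gold = (0.47/0.16)^(1/0.53) ≈ 7.6380.
y_gold = 7.6380^0.47 ≈ 2.6002.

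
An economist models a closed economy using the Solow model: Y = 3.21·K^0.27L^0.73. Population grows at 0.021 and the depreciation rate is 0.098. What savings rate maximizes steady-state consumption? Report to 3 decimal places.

s_gold = 0.270

The effective depreciation rate is n + δ = 0.021 + 0.098 = 0.119.
At the golden rule MPK = n+δ, and in any Cobb-Douglas steady state s = (n+δ)·k/y = MPK·k/y = capital's share 0.27.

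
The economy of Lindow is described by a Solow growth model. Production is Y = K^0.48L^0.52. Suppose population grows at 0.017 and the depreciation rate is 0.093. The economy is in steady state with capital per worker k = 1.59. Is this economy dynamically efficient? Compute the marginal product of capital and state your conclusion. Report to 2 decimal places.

dynamically efficient; MPK ≈ 0.38

Break-even investment rate: n + δ = 0.017 + 0.093 = 0.11.
MPK = 0.48·k^(0.48−1) = 0.48·1.59^(-0.52) ≈ 0.3772.
MPK > 0.11, so the economy is dynamically efficient (under-saving).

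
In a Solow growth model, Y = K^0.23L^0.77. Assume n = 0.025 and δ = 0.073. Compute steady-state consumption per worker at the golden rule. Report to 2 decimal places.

Break-even investment rate: n + δ = 0.025 + 0.073 = 0.098.
At the golden rule the marginal product of capital equals n+δ: 0.23·k^(0.23−1) = 0.098. Solving, k_gold = (0.23/0.098)^(1/0.77) ≈ 3.0281.
y_gold = 3.0281^0.23 ≈ 1.2902.
c_gold = y_gold − (n+δ)·k_gold = 1.2902 − 0.098·3.0281 ≈ 0.9935.

c_gold ≈ 0.99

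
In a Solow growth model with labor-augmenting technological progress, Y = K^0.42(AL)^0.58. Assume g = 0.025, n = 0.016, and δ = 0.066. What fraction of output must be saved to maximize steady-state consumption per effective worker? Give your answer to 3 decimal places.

The effective depreciation rate is n + g + δ = 0.016 + 0.025 + 0.066 = 0.107.
At the golden rule MPK = n+g+δ, and in any Cobb-Douglas steady state s = (n+g+δ)·k/y = MPK·k/y = capital's share 0.42.

s_gold = 0.420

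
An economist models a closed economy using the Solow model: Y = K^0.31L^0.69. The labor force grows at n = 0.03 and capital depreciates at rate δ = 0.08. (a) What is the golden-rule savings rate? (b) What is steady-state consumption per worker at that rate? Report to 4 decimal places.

(a) s_gold = 0.3100; (b) c_gold ≈ 1.0990

n + δ = 0.03 + 0.08 = 0.11.
For Cobb-Douglas, s_gold equals capital's share: s_gold = 0.31.
Setting f'(k) = n+δ gives 0.31·k^(0.31−1) = 0.11, hence k_gold = (0.31/0.11)^(1/0.69) ≈ 4.4888.
y_gold = 4.4888^0.31 ≈ 1.5928; c_gold = (1−0.31)·y_gold ≈ 1.0990.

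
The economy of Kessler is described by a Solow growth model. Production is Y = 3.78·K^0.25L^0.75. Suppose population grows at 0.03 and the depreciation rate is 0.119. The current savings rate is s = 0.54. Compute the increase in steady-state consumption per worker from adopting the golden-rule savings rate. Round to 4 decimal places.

The effective depreciation rate is n + δ = 0.03 + 0.119 = 0.149.
Current steady state (s = 0.54): k* = (0.54·3.78/0.149)^(1/0.75) ≈ 32.7793, y* = 3.78·32.7793^0.25 ≈ 9.0446, c* = (1−0.54)·9.0446 ≈ 4.1605.
Setting f'(k) = n+δ gives 0.25·3.78·k^(0.25−1) = 0.149, hence k_gold = (0.25·3.78/0.149)^(1/0.75) ≈ 11.7398.
y_gold = 3.78·11.7398^0.25 ≈ 6.9969, c_gold = y_gold − 0.149·k_gold ≈ 5.2477.
Gain: Δc = 5.2477 − 4.1605 ≈ 1.0872.

Δc ≈ 1.0872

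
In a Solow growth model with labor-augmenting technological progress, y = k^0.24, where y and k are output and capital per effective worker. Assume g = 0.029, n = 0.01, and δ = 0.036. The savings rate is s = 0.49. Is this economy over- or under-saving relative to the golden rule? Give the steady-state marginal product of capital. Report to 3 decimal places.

over-saving; MPK ≈ 0.037

Capital per effective worker breaks even when investment replaces (n + g + δ)·k; here n + g + δ = 0.075.
Steady-state k*: s·k^0.24 = 0.075·k gives k* = (0.49/0.075)^(1/0.76) ≈ 11.8180.
MPK = 0.24·11.8180^(-0.76) ≈ 0.0367.
MPK < n+g+δ = 0.075, so the economy is dynamically inefficient (over-saving).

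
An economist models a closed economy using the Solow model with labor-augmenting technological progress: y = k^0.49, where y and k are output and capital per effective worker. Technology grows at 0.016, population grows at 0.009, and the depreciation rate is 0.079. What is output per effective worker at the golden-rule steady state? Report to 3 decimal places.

n + g + δ = 0.009 + 0.016 + 0.079 = 0.104.
Maximizing c = f(k) − (n+g+δ)·k gives f'(k) = n+g+δ, i.e. 0.49·k^(0.49−1) = 0.104, so k_gold = (0.49/0.104)^(1/0.51) ≈ 20.8894.
Output: y_gold = k_gold^0.49 = 20.8894^0.49 ≈ 4.4337.

y_gold ≈ 4.434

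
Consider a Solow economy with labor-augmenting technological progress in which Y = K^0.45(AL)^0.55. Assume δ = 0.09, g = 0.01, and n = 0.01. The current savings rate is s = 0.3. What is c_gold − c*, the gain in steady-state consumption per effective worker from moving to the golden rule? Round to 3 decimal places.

Δc ≈ 0.151

The effective depreciation rate is n + g + δ = 0.01 + 0.01 + 0.09 = 0.11.
Current steady state (s = 0.3): k* = (0.3/0.11)^(1/0.55) ≈ 6.1977, y* = 6.1977^0.45 ≈ 2.2725, c* = (1−0.3)·2.2725 ≈ 1.5908.
Maximizing c = f(k) − (n+g+δ)·k gives f'(k) = n+g+δ, i.e. 0.45·k^(0.45−1) = 0.11, so k_gold = (0.45/0.11)^(1/0.55) ≈ 12.9539.
y_gold = 12.9539^0.45 ≈ 3.1665, c_gold = y_gold − 0.11·k_gold ≈ 1.7416.
Gain: Δc = 1.7416 − 1.5908 ≈ 0.1508.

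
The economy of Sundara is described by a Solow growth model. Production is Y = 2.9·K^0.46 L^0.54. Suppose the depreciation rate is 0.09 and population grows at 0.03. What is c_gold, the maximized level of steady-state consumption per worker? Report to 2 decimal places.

Break-even investment rate: n + δ = 0.03 + 0.09 = 0.12.
Golden rule sets MPK = n+δ: 0.46·2.9·k^(0.46−1) = 0.12, so k_gold = (0.46·2.9/0.12)^(1/0.54) ≈ 86.4948.
y_gold = 2.9·86.4948^0.46 ≈ 22.5639.
c_gold = y_gold − (n+δ)·k_gold = 22.5639 − 0.12·86.4948 ≈ 12.1845.

c_gold ≈ 12.18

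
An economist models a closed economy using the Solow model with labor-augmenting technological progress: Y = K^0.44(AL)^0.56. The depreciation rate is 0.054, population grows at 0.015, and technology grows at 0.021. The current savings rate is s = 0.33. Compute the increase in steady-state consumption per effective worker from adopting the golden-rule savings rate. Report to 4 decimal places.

Break-even investment rate: n + g + δ = 0.015 + 0.021 + 0.054 = 0.09.
Current steady state (s = 0.33): k* = (0.33/0.09)^(1/0.56) ≈ 10.1772, y* = 10.1772^0.44 ≈ 2.7756, c* = (1−0.33)·2.7756 ≈ 1.8596.
Maximizing c = f(k) − (n+g+δ)·k gives f'(k) = n+g+δ, i.e. 0.44·k^(0.44−1) = 0.09, so k_gold = (0.44/0.09)^(1/0.56) ≈ 17.0111.
y_gold = 17.0111^0.44 ≈ 3.4795, c_gold = y_gold − 0.09·k_gold ≈ 1.9485.
Gain: Δc = 1.9485 − 1.8596 ≈ 0.0889.

Δc ≈ 0.0889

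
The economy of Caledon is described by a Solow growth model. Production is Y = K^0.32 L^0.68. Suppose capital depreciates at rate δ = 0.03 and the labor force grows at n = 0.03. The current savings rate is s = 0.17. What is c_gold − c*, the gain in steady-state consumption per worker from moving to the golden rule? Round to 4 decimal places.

Break-even investment rate: n + δ = 0.03 + 0.03 = 0.06.
Current steady state (s = 0.17): k* = (0.17/0.06)^(1/0.68) ≈ 4.6253, y* = 4.6253^0.32 ≈ 1.6325, c* = (1−0.17)·1.6325 ≈ 1.3550.
Setting f'(k) = n+δ gives 0.32·k^(0.32−1) = 0.06, hence k_gold = (0.32/0.06)^(1/0.68) ≈ 11.7251.
y_gold = 11.7251^0.32 ≈ 2.1985, c_gold = y_gold − 0.06·k_gold ≈ 1.4949.
Gain: Δc = 1.4949 − 1.3550 ≈ 0.1400.

Δc ≈ 0.1400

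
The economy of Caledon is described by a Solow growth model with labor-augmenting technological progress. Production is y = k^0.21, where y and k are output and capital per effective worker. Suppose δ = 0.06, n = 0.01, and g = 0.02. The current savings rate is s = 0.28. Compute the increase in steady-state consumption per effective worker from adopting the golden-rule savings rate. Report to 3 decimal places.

Capital per effective worker breaks even when investment replaces (n + g + δ)·k; here n + g + δ = 0.09.
Current steady state (s = 0.28): k* = (0.28/0.09)^(1/0.79) ≈ 4.2067, y* = 4.2067^0.21 ≈ 1.3522, c* = (1−0.28)·1.3522 ≈ 0.9736.
Golden rule sets MPK = n+g+δ: 0.21·k^(0.21−1) = 0.09, so k_gold = (0.21/0.09)^(1/0.79) ≈ 2.9228.
y_gold = 2.9228^0.21 ≈ 1.2526, c_gold = y_gold − 0.09·k_gold ≈ 0.9896.
Gain: Δc = 0.9896 − 0.9736 ≈ 0.0160.

Δc ≈ 0.016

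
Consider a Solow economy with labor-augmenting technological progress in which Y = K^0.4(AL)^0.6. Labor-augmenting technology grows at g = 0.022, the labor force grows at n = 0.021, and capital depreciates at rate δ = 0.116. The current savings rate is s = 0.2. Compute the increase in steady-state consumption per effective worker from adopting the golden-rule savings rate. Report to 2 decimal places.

n + g + δ = 0.021 + 0.022 + 0.116 = 0.159.
Current steady state (s = 0.2): k* = (0.2/0.159)^(1/0.6) ≈ 1.4657, y* = 1.4657^0.4 ≈ 1.1653, c* = (1−0.2)·1.1653 ≈ 0.9322.
Setting f'(k) = n+g+δ gives 0.4·k^(0.4−1) = 0.159, hence k_gold = (0.4/0.159)^(1/0.6) ≈ 4.6534.
y_gold = 4.6534^0.4 ≈ 1.8497, c_gold = y_gold − 0.159·k_gold ≈ 1.1098.
Gain: Δc = 1.1098 − 0.9322 ≈ 0.1776.

Δc ≈ 0.18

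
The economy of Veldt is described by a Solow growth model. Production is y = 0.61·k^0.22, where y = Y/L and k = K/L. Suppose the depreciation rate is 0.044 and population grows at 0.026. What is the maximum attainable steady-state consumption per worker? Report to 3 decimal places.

Break-even investment rate: n + δ = 0.026 + 0.044 = 0.07.
Golden rule sets MPK = n+δ: 0.22·0.61·k^(0.22−1) = 0.07, so k_gold = (0.22·0.61/0.07)^(1/0.78) ≈ 2.3034.
y_gold = 0.61·2.3034^0.22 ≈ 0.7329.
c_gold = y_gold − (n+δ)·k_gold = 0.7329 − 0.07·2.3034 ≈ 0.5717.

c_gold ≈ 0.572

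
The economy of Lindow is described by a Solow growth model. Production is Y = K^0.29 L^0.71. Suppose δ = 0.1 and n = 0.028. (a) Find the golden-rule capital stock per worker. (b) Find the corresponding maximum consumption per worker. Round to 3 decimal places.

Capital per worker breaks even when investment replaces (n + δ)·k; here n + δ = 0.128.
Setting f'(k) = n+δ gives 0.29·k^(0.29−1) = 0.128, hence k_gold = (0.29/0.128)^(1/0.71) ≈ 3.1642.
y_gold = 3.1642^0.29 ≈ 1.3966; c_gold = y_gold − 0.128·k_gold ≈ 0.9916.

(a) k_gold ≈ 3.164; (b) c_gold ≈ 0.992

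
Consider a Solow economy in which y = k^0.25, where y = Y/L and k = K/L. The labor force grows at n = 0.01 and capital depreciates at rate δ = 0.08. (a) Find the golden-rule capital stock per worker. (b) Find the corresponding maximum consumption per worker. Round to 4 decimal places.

n + δ = 0.01 + 0.08 = 0.09.
Maximizing c = f(k) − (n+δ)·k gives f'(k) = n+δ, i.e. 0.25·k^(0.25−1) = 0.09, so k_gold = (0.25/0.09)^(1/0.75) ≈ 3.9048.
y_gold = 3.9048^0.25 ≈ 1.4057; c_gold = y_gold − 0.09·k_gold ≈ 1.0543.

(a) k_gold ≈ 3.9048; (b) c_gold ≈ 1.0543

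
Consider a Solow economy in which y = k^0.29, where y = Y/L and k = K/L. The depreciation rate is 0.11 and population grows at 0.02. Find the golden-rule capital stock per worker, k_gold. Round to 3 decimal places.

Break-even investment rate: n + δ = 0.02 + 0.11 = 0.13.
Maximizing c = f(k) − (n+δ)·k gives f'(k) = n+δ, i.e. 0.29·k^(0.29−1) = 0.13, so k_gold = (0.29/0.13)^(1/0.71) ≈ 3.0959.

k_gold ≈ 3.096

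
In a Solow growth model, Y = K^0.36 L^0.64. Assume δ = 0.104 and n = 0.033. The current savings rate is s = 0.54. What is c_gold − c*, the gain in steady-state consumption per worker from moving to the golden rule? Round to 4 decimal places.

n + δ = 0.033 + 0.104 = 0.137.
Current steady state (s = 0.54): k* = (0.54/0.137)^(1/0.64) ≈ 8.5259, y* = 8.5259^0.36 ≈ 2.1630, c* = (1−0.54)·2.1630 ≈ 0.9950.
Setting f'(k) = n+δ gives 0.36·k^(0.36−1) = 0.137, hence k_gold = (0.36/0.137)^(1/0.64) ≈ 4.5248.
y_gold = 4.5248^0.36 ≈ 1.7219, c_gold = y_gold − 0.137·k_gold ≈ 1.1020.
Gain: Δc = 1.1020 − 0.9950 ≈ 0.1070.

Δc ≈ 0.1070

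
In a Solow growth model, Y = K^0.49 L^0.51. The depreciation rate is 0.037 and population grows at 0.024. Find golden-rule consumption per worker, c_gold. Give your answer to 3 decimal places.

Break-even investment rate: n + δ = 0.024 + 0.037 = 0.061.
At the golden rule the marginal product of capital equals n+δ: 0.49·k^(0.49−1) = 0.061. Solving, k_gold = (0.49/0.061)^(1/0.51) ≈ 59.4631.
y_gold = 59.4631^0.49 ≈ 7.4025.
c_gold = y_gold − (n+δ)·k_gold = 7.4025 − 0.061·59.4631 ≈ 3.7753.

c_gold ≈ 3.775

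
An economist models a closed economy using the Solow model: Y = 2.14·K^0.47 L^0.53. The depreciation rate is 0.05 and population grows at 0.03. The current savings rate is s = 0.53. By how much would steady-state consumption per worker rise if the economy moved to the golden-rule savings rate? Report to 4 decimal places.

Δc ≈ 0.1446

n + δ = 0.03 + 0.05 = 0.08.
Current steady state (s = 0.53): k* = (0.53·2.14/0.08)^(1/0.53) ≈ 148.8777, y* = 2.14·148.8777^0.47 ≈ 22.4721, c* = (1−0.53)·22.4721 ≈ 10.5619.
At the golden rule the marginal product of capital equals n+δ: 0.47·2.14·k^(0.47−1) = 0.08. Solving, k_gold = (0.47·2.14/0.08)^(1/0.53) ≈ 118.6808.
y_gold = 2.14·118.6808^0.47 ≈ 20.2010, c_gold = y_gold − 0.08·k_gold ≈ 10.7065.
Gain: Δc = 10.7065 − 10.5619 ≈ 0.1446.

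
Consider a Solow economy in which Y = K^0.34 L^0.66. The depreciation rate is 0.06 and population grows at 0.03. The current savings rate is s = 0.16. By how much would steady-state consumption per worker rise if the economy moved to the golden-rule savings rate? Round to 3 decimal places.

n + δ = 0.03 + 0.06 = 0.09.
Current steady state (s = 0.16): k* = (0.16/0.09)^(1/0.66) ≈ 2.3911, y* = 2.3911^0.34 ≈ 1.3450, c* = (1−0.16)·1.3450 ≈ 1.1298.
At the golden rule the marginal product of capital equals n+δ: 0.34·k^(0.34−1) = 0.09. Solving, k_gold = (0.34/0.09)^(1/0.66) ≈ 7.4920.
y_gold = 7.4920^0.34 ≈ 1.9832, c_gold = y_gold − 0.09·k_gold ≈ 1.3089.
Gain: Δc = 1.3089 − 1.1298 ≈ 0.1791.

Δc ≈ 0.179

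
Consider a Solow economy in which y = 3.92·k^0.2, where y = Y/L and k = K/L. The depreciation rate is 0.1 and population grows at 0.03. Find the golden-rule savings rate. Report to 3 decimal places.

Break-even investment rate: n + δ = 0.03 + 0.1 = 0.13.
At the golden rule MPK = n+δ, and in any Cobb-Douglas steady state s = (n+δ)·k/y = MPK·k/y = capital's share 0.2.

s_gold = 0.200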